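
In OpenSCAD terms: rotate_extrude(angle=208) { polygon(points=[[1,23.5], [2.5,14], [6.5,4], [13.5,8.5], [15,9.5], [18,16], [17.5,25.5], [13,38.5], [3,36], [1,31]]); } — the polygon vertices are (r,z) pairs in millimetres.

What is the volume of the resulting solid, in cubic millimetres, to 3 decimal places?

Volume = 14571.888 mm³

Profile (r,z), 10 vertices: (1,23.5) (2.5,14) (6.5,4) (13.5,8.5) (15,9.5) (18,16) (17.5,25.5) (13,38.5) (3,36) (1,31)
edge 0: (1,23.5)→(2.5,14)  cross = 1·14 − 2.5·23.5 = -44.7500; (r_i+r_j)·cross = 3.5·-44.7500 = -156.6250
edge 1: (2.5,14)→(6.5,4)  cross = 2.5·4 − 6.5·14 = -81.0000; (r_i+r_j)·cross = 9·-81.0000 = -729.0000
edge 2: (6.5,4)→(13.5,8.5)  cross = 6.5·8.5 − 13.5·4 = 1.2500; (r_i+r_j)·cross = 20·1.2500 = 25.0000
edge 3: (13.5,8.5)→(15,9.5)  cross = 13.5·9.5 − 15·8.5 = 0.7500; (r_i+r_j)·cross = 28.5·0.7500 = 21.3750
edge 4: (15,9.5)→(18,16)  cross = 15·16 − 18·9.5 = 69.0000; (r_i+r_j)·cross = 33·69.0000 = 2277.0000
edge 5: (18,16)→(17.5,25.5)  cross = 18·25.5 − 17.5·16 = 179.0000; (r_i+r_j)·cross = 35.5·179.0000 = 6354.5000
edge 6: (17.5,25.5)→(13,38.5)  cross = 17.5·38.5 − 13·25.5 = 342.2500; (r_i+r_j)·cross = 30.5·342.2500 = 10438.6250
edge 7: (13,38.5)→(3,36)  cross = 13·36 − 3·38.5 = 352.5000; (r_i+r_j)·cross = 16·352.5000 = 5640.0000
edge 8: (3,36)→(1,31)  cross = 3·31 − 1·36 = 57.0000; (r_i+r_j)·cross = 4·57.0000 = 228.0000
edge 9: (1,31)→(1,23.5)  cross = 1·23.5 − 1·31 = -7.5000; (r_i+r_j)·cross = 2·-7.5000 = -15.0000
Σcross = 868.5000 → A = |Σcross|/2 = 434.2500 mm²
Σ(r_i+r_j)·cross = 24083.8750 → first moment M = |Σ|/6 = 4013.9792
R_c = M/A = 4013.9792/434.2500 = 9.2435 mm
θ = 208° = 3.630285 rad
V = θ·R_c·A = 3.630285·9.2435·434.2500 = 14571.888 mm³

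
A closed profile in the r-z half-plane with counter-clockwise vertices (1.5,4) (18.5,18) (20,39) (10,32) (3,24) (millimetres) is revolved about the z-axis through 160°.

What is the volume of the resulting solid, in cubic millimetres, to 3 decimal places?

Profile (r,z), 5 vertices: (1.5,4) (18.5,18) (20,39) (10,32) (3,24)
edge 0: (1.5,4)→(18.5,18)  cross = 1.5·18 − 18.5·4 = -47.0000; (r_i+r_j)·cross = 20·-47.0000 = -940.0000
edge 1: (18.5,18)→(20,39)  cross = 18.5·39 − 20·18 = 361.5000; (r_i+r_j)·cross = 38.5·361.5000 = 13917.7500
edge 2: (20,39)→(10,32)  cross = 20·32 − 10·39 = 250.0000; (r_i+r_j)·cross = 30·250.0000 = 7500.0000
edge 3: (10,32)→(3,24)  cross = 10·24 − 3·32 = 144.0000; (r_i+r_j)·cross = 13·144.0000 = 1872.0000
edge 4: (3,24)→(1.5,4)  cross = 3·4 − 1.5·24 = -24.0000; (r_i+r_j)·cross = 4.5·-24.0000 = -108.0000
Σcross = 684.5000 → A = |Σcross|/2 = 342.2500 mm²
Σ(r_i+r_j)·cross = 22241.7500 → first moment M = |Σ|/6 = 3706.9583
R_c = M/A = 3706.9583/342.2500 = 10.8311 mm
θ = 160° = 2.792527 rad
V = θ·R_c·A = 2.792527·10.8311·342.2500 = 10351.781 mm³

Volume = 10351.781 mm³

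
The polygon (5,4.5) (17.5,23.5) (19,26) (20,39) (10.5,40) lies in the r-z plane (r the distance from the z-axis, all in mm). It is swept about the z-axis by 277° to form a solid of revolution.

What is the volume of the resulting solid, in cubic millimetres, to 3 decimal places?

Volume = 15586.427 mm³

Profile (r,z), 5 vertices: (5,4.5) (17.5,23.5) (19,26) (20,39) (10.5,40)
edge 0: (5,4.5)→(17.5,23.5)  cross = 5·23.5 − 17.5·4.5 = 38.7500; (r_i+r_j)·cross = 22.5·38.7500 = 871.8750
edge 1: (17.5,23.5)→(19,26)  cross = 17.5·26 − 19·23.5 = 8.5000; (r_i+r_j)·cross = 36.5·8.5000 = 310.2500
edge 2: (19,26)→(20,39)  cross = 19·39 − 20·26 = 221.0000; (r_i+r_j)·cross = 39·221.0000 = 8619.0000
edge 3: (20,39)→(10.5,40)  cross = 20·40 − 10.5·39 = 390.5000; (r_i+r_j)·cross = 30.5·390.5000 = 11910.2500
edge 4: (10.5,40)→(5,4.5)  cross = 10.5·4.5 − 5·40 = -152.7500; (r_i+r_j)·cross = 15.5·-152.7500 = -2367.6250
Σcross = 506.0000 → A = |Σcross|/2 = 253.0000 mm²
Σ(r_i+r_j)·cross = 19343.7500 → first moment M = |Σ|/6 = 3223.9583
R_c = M/A = 3223.9583/253.0000 = 12.7429 mm
θ = 277° = 4.834562 rad
V = θ·R_c·A = 4.834562·12.7429·253.0000 = 15586.427 mm³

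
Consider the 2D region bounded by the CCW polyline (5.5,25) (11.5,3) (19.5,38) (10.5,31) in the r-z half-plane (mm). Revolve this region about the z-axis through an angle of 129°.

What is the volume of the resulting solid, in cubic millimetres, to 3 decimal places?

Profile (r,z), 4 vertices: (5.5,25) (11.5,3) (19.5,38) (10.5,31)
edge 0: (5.5,25)→(11.5,3)  cross = 5.5·3 − 11.5·25 = -271.0000; (r_i+r_j)·cross = 17·-271.0000 = -4607.0000
edge 1: (11.5,3)→(19.5,38)  cross = 11.5·38 − 19.5·3 = 378.5000; (r_i+r_j)·cross = 31·378.5000 = 11733.5000
edge 2: (19.5,38)→(10.5,31)  cross = 19.5·31 − 10.5·38 = 205.5000; (r_i+r_j)·cross = 30·205.5000 = 6165.0000
edge 3: (10.5,31)→(5.5,25)  cross = 10.5·25 − 5.5·31 = 92.0000; (r_i+r_j)·cross = 16·92.0000 = 1472.0000
Σcross = 405.0000 → A = |Σcross|/2 = 202.5000 mm²
Σ(r_i+r_j)·cross = 14763.5000 → first moment M = |Σ|/6 = 2460.5833
R_c = M/A = 2460.5833/202.5000 = 12.1510 mm
θ = 129° = 2.251475 rad
V = θ·R_c·A = 2.251475·12.1510·202.5000 = 5539.941 mm³

Volume = 5539.941 mm³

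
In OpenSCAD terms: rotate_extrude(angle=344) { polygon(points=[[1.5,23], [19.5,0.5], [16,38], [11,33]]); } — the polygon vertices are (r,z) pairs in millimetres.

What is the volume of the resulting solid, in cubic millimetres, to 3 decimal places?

Profile (r,z), 4 vertices: (1.5,23) (19.5,0.5) (16,38) (11,33)
edge 0: (1.5,23)→(19.5,0.5)  cross = 1.5·0.5 − 19.5·23 = -447.7500; (r_i+r_j)·cross = 21·-447.7500 = -9402.7500
edge 1: (19.5,0.5)→(16,38)  cross = 19.5·38 − 16·0.5 = 733.0000; (r_i+r_j)·cross = 35.5·733.0000 = 26021.5000
edge 2: (16,38)→(11,33)  cross = 16·33 − 11·38 = 110.0000; (r_i+r_j)·cross = 27·110.0000 = 2970.0000
edge 3: (11,33)→(1.5,23)  cross = 11·23 − 1.5·33 = 203.5000; (r_i+r_j)·cross = 12.5·203.5000 = 2543.7500
Σcross = 598.7500 → A = |Σcross|/2 = 299.3750 mm²
Σ(r_i+r_j)·cross = 22132.5000 → first moment M = |Σ|/6 = 3688.7500
R_c = M/A = 3688.7500/299.3750 = 12.3215 mm
θ = 344° = 6.003933 rad
V = θ·R_c·A = 6.003933·12.3215·299.3750 = 22147.006 mm³

Volume = 22147.006 mm³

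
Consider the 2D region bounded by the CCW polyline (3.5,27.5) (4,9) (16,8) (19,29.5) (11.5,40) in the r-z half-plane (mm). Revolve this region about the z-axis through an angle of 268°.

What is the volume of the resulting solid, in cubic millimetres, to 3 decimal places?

Volume = 18591.336 mm³

Profile (r,z), 5 vertices: (3.5,27.5) (4,9) (16,8) (19,29.5) (11.5,40)
edge 0: (3.5,27.5)→(4,9)  cross = 3.5·9 − 4·27.5 = -78.5000; (r_i+r_j)·cross = 7.5·-78.5000 = -588.7500
edge 1: (4,9)→(16,8)  cross = 4·8 − 16·9 = -112.0000; (r_i+r_j)·cross = 20·-112.0000 = -2240.0000
edge 2: (16,8)→(19,29.5)  cross = 16·29.5 − 19·8 = 320.0000; (r_i+r_j)·cross = 35·320.0000 = 11200.0000
edge 3: (19,29.5)→(11.5,40)  cross = 19·40 − 11.5·29.5 = 420.7500; (r_i+r_j)·cross = 30.5·420.7500 = 12832.8750
edge 4: (11.5,40)→(3.5,27.5)  cross = 11.5·27.5 − 3.5·40 = 176.2500; (r_i+r_j)·cross = 15·176.2500 = 2643.7500
Σcross = 726.5000 → A = |Σcross|/2 = 363.2500 mm²
Σ(r_i+r_j)·cross = 23847.8750 → first moment M = |Σ|/6 = 3974.6458
R_c = M/A = 3974.6458/363.2500 = 10.9419 mm
θ = 268° = 4.677482 rad
V = θ·R_c·A = 4.677482·10.9419·363.2500 = 18591.336 mm³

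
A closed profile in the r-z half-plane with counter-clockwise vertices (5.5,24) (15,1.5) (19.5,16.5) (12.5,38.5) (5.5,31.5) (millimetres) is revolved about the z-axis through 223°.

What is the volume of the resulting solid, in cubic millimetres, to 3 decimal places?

Profile (r,z), 5 vertices: (5.5,24) (15,1.5) (19.5,16.5) (12.5,38.5) (5.5,31.5)
edge 0: (5.5,24)→(15,1.5)  cross = 5.5·1.5 − 15·24 = -351.7500; (r_i+r_j)·cross = 20.5·-351.7500 = -7210.8750
edge 1: (15,1.5)→(19.5,16.5)  cross = 15·16.5 − 19.5·1.5 = 218.2500; (r_i+r_j)·cross = 34.5·218.2500 = 7529.6250
edge 2: (19.5,16.5)→(12.5,38.5)  cross = 19.5·38.5 − 12.5·16.5 = 544.5000; (r_i+r_j)·cross = 32·544.5000 = 17424.0000
edge 3: (12.5,38.5)→(5.5,31.5)  cross = 12.5·31.5 − 5.5·38.5 = 182.0000; (r_i+r_j)·cross = 18·182.0000 = 3276.0000
edge 4: (5.5,31.5)→(5.5,24)  cross = 5.5·24 − 5.5·31.5 = -41.2500; (r_i+r_j)·cross = 11·-41.2500 = -453.7500
Σcross = 551.7500 → A = |Σcross|/2 = 275.8750 mm²
Σ(r_i+r_j)·cross = 20565.0000 → first moment M = |Σ|/6 = 3427.5000
R_c = M/A = 3427.5000/275.8750 = 12.4241 mm
θ = 223° = 3.892084 rad
V = θ·R_c·A = 3.892084·12.4241·275.8750 = 13340.119 mm³

Volume = 13340.119 mm³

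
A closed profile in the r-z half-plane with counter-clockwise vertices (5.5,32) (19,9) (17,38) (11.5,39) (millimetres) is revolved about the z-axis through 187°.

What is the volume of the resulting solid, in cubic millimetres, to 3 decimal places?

Volume = 8622.461 mm³

Profile (r,z), 4 vertices: (5.5,32) (19,9) (17,38) (11.5,39)
edge 0: (5.5,32)→(19,9)  cross = 5.5·9 − 19·32 = -558.5000; (r_i+r_j)·cross = 24.5·-558.5000 = -13683.2500
edge 1: (19,9)→(17,38)  cross = 19·38 − 17·9 = 569.0000; (r_i+r_j)·cross = 36·569.0000 = 20484.0000
edge 2: (17,38)→(11.5,39)  cross = 17·39 − 11.5·38 = 226.0000; (r_i+r_j)·cross = 28.5·226.0000 = 6441.0000
edge 3: (11.5,39)→(5.5,32)  cross = 11.5·32 − 5.5·39 = 153.5000; (r_i+r_j)·cross = 17·153.5000 = 2609.5000
Σcross = 390.0000 → A = |Σcross|/2 = 195.0000 mm²
Σ(r_i+r_j)·cross = 15851.2500 → first moment M = |Σ|/6 = 2641.8750
R_c = M/A = 2641.8750/195.0000 = 13.5481 mm
θ = 187° = 3.263766 rad
V = θ·R_c·A = 3.263766·13.5481·195.0000 = 8622.461 mm³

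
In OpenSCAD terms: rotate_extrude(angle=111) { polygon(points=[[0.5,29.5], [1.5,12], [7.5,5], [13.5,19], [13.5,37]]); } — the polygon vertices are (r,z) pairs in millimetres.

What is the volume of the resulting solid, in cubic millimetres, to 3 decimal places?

Volume = 4079.179 mm³

Profile (r,z), 5 vertices: (0.5,29.5) (1.5,12) (7.5,5) (13.5,19) (13.5,37)
edge 0: (0.5,29.5)→(1.5,12)  cross = 0.5·12 − 1.5·29.5 = -38.2500; (r_i+r_j)·cross = 2·-38.2500 = -76.5000
edge 1: (1.5,12)→(7.5,5)  cross = 1.5·5 − 7.5·12 = -82.5000; (r_i+r_j)·cross = 9·-82.5000 = -742.5000
edge 2: (7.5,5)→(13.5,19)  cross = 7.5·19 − 13.5·5 = 75.0000; (r_i+r_j)·cross = 21·75.0000 = 1575.0000
edge 3: (13.5,19)→(13.5,37)  cross = 13.5·37 − 13.5·19 = 243.0000; (r_i+r_j)·cross = 27·243.0000 = 6561.0000
edge 4: (13.5,37)→(0.5,29.5)  cross = 13.5·29.5 − 0.5·37 = 379.7500; (r_i+r_j)·cross = 14·379.7500 = 5316.5000
Σcross = 577.0000 → A = |Σcross|/2 = 288.5000 mm²
Σ(r_i+r_j)·cross = 12633.5000 → first moment M = |Σ|/6 = 2105.5833
R_c = M/A = 2105.5833/288.5000 = 7.2984 mm
θ = 111° = 1.937315 rad
V = θ·R_c·A = 1.937315·7.2984·288.5000 = 4079.179 mm³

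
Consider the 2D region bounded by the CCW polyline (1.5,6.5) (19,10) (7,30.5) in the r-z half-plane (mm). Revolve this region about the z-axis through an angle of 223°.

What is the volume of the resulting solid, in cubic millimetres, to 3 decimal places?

Volume = 7148.867 mm³

Profile (r,z), 3 vertices: (1.5,6.5) (19,10) (7,30.5)
edge 0: (1.5,6.5)→(19,10)  cross = 1.5·10 − 19·6.5 = -108.5000; (r_i+r_j)·cross = 20.5·-108.5000 = -2224.2500
edge 1: (19,10)→(7,30.5)  cross = 19·30.5 − 7·10 = 509.5000; (r_i+r_j)·cross = 26·509.5000 = 13247.0000
edge 2: (7,30.5)→(1.5,6.5)  cross = 7·6.5 − 1.5·30.5 = -0.2500; (r_i+r_j)·cross = 8.5·-0.2500 = -2.1250
Σcross = 400.7500 → A = |Σcross|/2 = 200.3750 mm²
Σ(r_i+r_j)·cross = 11020.6250 → first moment M = |Σ|/6 = 1836.7708
R_c = M/A = 1836.7708/200.3750 = 9.1667 mm
θ = 223° = 3.892084 rad
V = θ·R_c·A = 3.892084·9.1667·200.3750 = 7148.867 mm³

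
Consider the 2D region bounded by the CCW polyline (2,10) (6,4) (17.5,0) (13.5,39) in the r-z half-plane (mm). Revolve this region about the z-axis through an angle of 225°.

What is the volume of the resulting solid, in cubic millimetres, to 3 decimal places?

Profile (r,z), 4 vertices: (2,10) (6,4) (17.5,0) (13.5,39)
edge 0: (2,10)→(6,4)  cross = 2·4 − 6·10 = -52.0000; (r_i+r_j)·cross = 8·-52.0000 = -416.0000
edge 1: (6,4)→(17.5,0)  cross = 6·0 − 17.5·4 = -70.0000; (r_i+r_j)·cross = 23.5·-70.0000 = -1645.0000
edge 2: (17.5,0)→(13.5,39)  cross = 17.5·39 − 13.5·0 = 682.5000; (r_i+r_j)·cross = 31·682.5000 = 21157.5000
edge 3: (13.5,39)→(2,10)  cross = 13.5·10 − 2·39 = 57.0000; (r_i+r_j)·cross = 15.5·57.0000 = 883.5000
Σcross = 617.5000 → A = |Σcross|/2 = 308.7500 mm²
Σ(r_i+r_j)·cross = 19980.0000 → first moment M = |Σ|/6 = 3330.0000
R_c = M/A = 3330.0000/308.7500 = 10.7854 mm
θ = 225° = 3.926991 rad
V = θ·R_c·A = 3.926991·10.7854·308.7500 = 13076.879 mm³

Volume = 13076.879 mm³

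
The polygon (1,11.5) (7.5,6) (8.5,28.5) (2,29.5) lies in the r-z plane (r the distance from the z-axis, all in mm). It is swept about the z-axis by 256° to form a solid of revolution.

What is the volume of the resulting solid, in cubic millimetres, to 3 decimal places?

Volume = 2931.595 mm³

Profile (r,z), 4 vertices: (1,11.5) (7.5,6) (8.5,28.5) (2,29.5)
edge 0: (1,11.5)→(7.5,6)  cross = 1·6 − 7.5·11.5 = -80.2500; (r_i+r_j)·cross = 8.5·-80.2500 = -682.1250
edge 1: (7.5,6)→(8.5,28.5)  cross = 7.5·28.5 − 8.5·6 = 162.7500; (r_i+r_j)·cross = 16·162.7500 = 2604.0000
edge 2: (8.5,28.5)→(2,29.5)  cross = 8.5·29.5 − 2·28.5 = 193.7500; (r_i+r_j)·cross = 10.5·193.7500 = 2034.3750
edge 3: (2,29.5)→(1,11.5)  cross = 2·11.5 − 1·29.5 = -6.5000; (r_i+r_j)·cross = 3·-6.5000 = -19.5000
Σcross = 269.7500 → A = |Σcross|/2 = 134.8750 mm²
Σ(r_i+r_j)·cross = 3936.7500 → first moment M = |Σ|/6 = 656.1250
R_c = M/A = 656.1250/134.8750 = 4.8647 mm
θ = 256° = 4.468043 rad
V = θ·R_c·A = 4.468043·4.8647·134.8750 = 2931.595 mm³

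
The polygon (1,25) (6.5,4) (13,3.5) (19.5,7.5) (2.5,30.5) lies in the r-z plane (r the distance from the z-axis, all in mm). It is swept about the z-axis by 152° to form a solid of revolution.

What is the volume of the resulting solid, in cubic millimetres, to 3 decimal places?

Volume = 5294.968 mm³

Profile (r,z), 5 vertices: (1,25) (6.5,4) (13,3.5) (19.5,7.5) (2.5,30.5)
edge 0: (1,25)→(6.5,4)  cross = 1·4 − 6.5·25 = -158.5000; (r_i+r_j)·cross = 7.5·-158.5000 = -1188.7500
edge 1: (6.5,4)→(13,3.5)  cross = 6.5·3.5 − 13·4 = -29.2500; (r_i+r_j)·cross = 19.5·-29.2500 = -570.3750
edge 2: (13,3.5)→(19.5,7.5)  cross = 13·7.5 − 19.5·3.5 = 29.2500; (r_i+r_j)·cross = 32.5·29.2500 = 950.6250
edge 3: (19.5,7.5)→(2.5,30.5)  cross = 19.5·30.5 − 2.5·7.5 = 576.0000; (r_i+r_j)·cross = 22·576.0000 = 12672.0000
edge 4: (2.5,30.5)→(1,25)  cross = 2.5·25 − 1·30.5 = 32.0000; (r_i+r_j)·cross = 3.5·32.0000 = 112.0000
Σcross = 449.5000 → A = |Σcross|/2 = 224.7500 mm²
Σ(r_i+r_j)·cross = 11975.5000 → first moment M = |Σ|/6 = 1995.9167
R_c = M/A = 1995.9167/224.7500 = 8.8806 mm
θ = 152° = 2.652900 rad
V = θ·R_c·A = 2.652900·8.8806·224.7500 = 5294.968 mm³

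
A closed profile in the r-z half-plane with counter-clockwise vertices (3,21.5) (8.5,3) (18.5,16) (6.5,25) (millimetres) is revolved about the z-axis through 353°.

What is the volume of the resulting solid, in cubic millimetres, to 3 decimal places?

Profile (r,z), 4 vertices: (3,21.5) (8.5,3) (18.5,16) (6.5,25)
edge 0: (3,21.5)→(8.5,3)  cross = 3·3 − 8.5·21.5 = -173.7500; (r_i+r_j)·cross = 11.5·-173.7500 = -1998.1250
edge 1: (8.5,3)→(18.5,16)  cross = 8.5·16 − 18.5·3 = 80.5000; (r_i+r_j)·cross = 27·80.5000 = 2173.5000
edge 2: (18.5,16)→(6.5,25)  cross = 18.5·25 − 6.5·16 = 358.5000; (r_i+r_j)·cross = 25·358.5000 = 8962.5000
edge 3: (6.5,25)→(3,21.5)  cross = 6.5·21.5 − 3·25 = 64.7500; (r_i+r_j)·cross = 9.5·64.7500 = 615.1250
Σcross = 330.0000 → A = |Σcross|/2 = 165.0000 mm²
Σ(r_i+r_j)·cross = 9753.0000 → first moment M = |Σ|/6 = 1625.5000
R_c = M/A = 1625.5000/165.0000 = 9.8515 mm
θ = 353° = 6.161012 rad
V = θ·R_c·A = 6.161012·9.8515·165.0000 = 10014.725 mm³

Volume = 10014.725 mm³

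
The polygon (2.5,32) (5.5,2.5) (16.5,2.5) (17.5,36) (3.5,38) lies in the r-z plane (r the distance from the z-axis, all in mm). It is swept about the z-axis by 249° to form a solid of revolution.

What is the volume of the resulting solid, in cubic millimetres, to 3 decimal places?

Profile (r,z), 5 vertices: (2.5,32) (5.5,2.5) (16.5,2.5) (17.5,36) (3.5,38)
edge 0: (2.5,32)→(5.5,2.5)  cross = 2.5·2.5 − 5.5·32 = -169.7500; (r_i+r_j)·cross = 8·-169.7500 = -1358.0000
edge 1: (5.5,2.5)→(16.5,2.5)  cross = 5.5·2.5 − 16.5·2.5 = -27.5000; (r_i+r_j)·cross = 22·-27.5000 = -605.0000
edge 2: (16.5,2.5)→(17.5,36)  cross = 16.5·36 − 17.5·2.5 = 550.2500; (r_i+r_j)·cross = 34·550.2500 = 18708.5000
edge 3: (17.5,36)→(3.5,38)  cross = 17.5·38 − 3.5·36 = 539.0000; (r_i+r_j)·cross = 21·539.0000 = 11319.0000
edge 4: (3.5,38)→(2.5,32)  cross = 3.5·32 − 2.5·38 = 17.0000; (r_i+r_j)·cross = 6·17.0000 = 102.0000
Σcross = 909.0000 → A = |Σcross|/2 = 454.5000 mm²
Σ(r_i+r_j)·cross = 28166.5000 → first moment M = |Σ|/6 = 4694.4167
R_c = M/A = 4694.4167/454.5000 = 10.3287 mm
θ = 249° = 4.345870 rad
V = θ·R_c·A = 4.345870·10.3287·454.5000 = 20401.324 mm³

Volume = 20401.324 mm³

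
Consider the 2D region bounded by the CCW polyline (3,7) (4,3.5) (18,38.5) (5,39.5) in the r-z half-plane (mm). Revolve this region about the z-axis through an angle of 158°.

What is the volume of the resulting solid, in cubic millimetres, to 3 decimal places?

Volume = 6037.809 mm³

Profile (r,z), 4 vertices: (3,7) (4,3.5) (18,38.5) (5,39.5)
edge 0: (3,7)→(4,3.5)  cross = 3·3.5 − 4·7 = -17.5000; (r_i+r_j)·cross = 7·-17.5000 = -122.5000
edge 1: (4,3.5)→(18,38.5)  cross = 4·38.5 − 18·3.5 = 91.0000; (r_i+r_j)·cross = 22·91.0000 = 2002.0000
edge 2: (18,38.5)→(5,39.5)  cross = 18·39.5 − 5·38.5 = 518.5000; (r_i+r_j)·cross = 23·518.5000 = 11925.5000
edge 3: (5,39.5)→(3,7)  cross = 5·7 − 3·39.5 = -83.5000; (r_i+r_j)·cross = 8·-83.5000 = -668.0000
Σcross = 508.5000 → A = |Σcross|/2 = 254.2500 mm²
Σ(r_i+r_j)·cross = 13137.0000 → first moment M = |Σ|/6 = 2189.5000
R_c = M/A = 2189.5000/254.2500 = 8.6116 mm
θ = 158° = 2.757620 rad
V = θ·R_c·A = 2.757620·8.6116·254.2500 = 6037.809 mm³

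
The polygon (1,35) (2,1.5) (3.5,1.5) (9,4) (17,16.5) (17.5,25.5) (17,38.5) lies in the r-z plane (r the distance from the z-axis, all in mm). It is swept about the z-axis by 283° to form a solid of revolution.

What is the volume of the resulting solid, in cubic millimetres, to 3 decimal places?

Profile (r,z), 7 vertices: (1,35) (2,1.5) (3.5,1.5) (9,4) (17,16.5) (17.5,25.5) (17,38.5)
edge 0: (1,35)→(2,1.5)  cross = 1·1.5 − 2·35 = -68.5000; (r_i+r_j)·cross = 3·-68.5000 = -205.5000
edge 1: (2,1.5)→(3.5,1.5)  cross = 2·1.5 − 3.5·1.5 = -2.2500; (r_i+r_j)·cross = 5.5·-2.2500 = -12.3750
edge 2: (3.5,1.5)→(9,4)  cross = 3.5·4 − 9·1.5 = 0.5000; (r_i+r_j)·cross = 12.5·0.5000 = 6.2500
edge 3: (9,4)→(17,16.5)  cross = 9·16.5 − 17·4 = 80.5000; (r_i+r_j)·cross = 26·80.5000 = 2093.0000
edge 4: (17,16.5)→(17.5,25.5)  cross = 17·25.5 − 17.5·16.5 = 144.7500; (r_i+r_j)·cross = 34.5·144.7500 = 4993.8750
edge 5: (17.5,25.5)→(17,38.5)  cross = 17.5·38.5 − 17·25.5 = 240.2500; (r_i+r_j)·cross = 34.5·240.2500 = 8288.6250
edge 6: (17,38.5)→(1,35)  cross = 17·35 − 1·38.5 = 556.5000; (r_i+r_j)·cross = 18·556.5000 = 10017.0000
Σcross = 951.7500 → A = |Σcross|/2 = 475.8750 mm²
Σ(r_i+r_j)·cross = 25180.8750 → first moment M = |Σ|/6 = 4196.8125
R_c = M/A = 4196.8125/475.8750 = 8.8191 mm
θ = 283° = 4.939282 rad
V = θ·R_c·A = 4.939282·8.8191·475.8750 = 20729.240 mm³

Volume = 20729.240 mm³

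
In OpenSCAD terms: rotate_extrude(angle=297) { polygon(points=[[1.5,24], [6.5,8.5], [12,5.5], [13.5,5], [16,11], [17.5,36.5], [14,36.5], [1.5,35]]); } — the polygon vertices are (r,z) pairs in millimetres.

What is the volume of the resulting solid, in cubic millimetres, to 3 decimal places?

Volume = 19975.974 mm³

Profile (r,z), 8 vertices: (1.5,24) (6.5,8.5) (12,5.5) (13.5,5) (16,11) (17.5,36.5) (14,36.5) (1.5,35)
edge 0: (1.5,24)→(6.5,8.5)  cross = 1.5·8.5 − 6.5·24 = -143.2500; (r_i+r_j)·cross = 8·-143.2500 = -1146.0000
edge 1: (6.5,8.5)→(12,5.5)  cross = 6.5·5.5 − 12·8.5 = -66.2500; (r_i+r_j)·cross = 18.5·-66.2500 = -1225.6250
edge 2: (12,5.5)→(13.5,5)  cross = 12·5 − 13.5·5.5 = -14.2500; (r_i+r_j)·cross = 25.5·-14.2500 = -363.3750
edge 3: (13.5,5)→(16,11)  cross = 13.5·11 − 16·5 = 68.5000; (r_i+r_j)·cross = 29.5·68.5000 = 2020.7500
edge 4: (16,11)→(17.5,36.5)  cross = 16·36.5 − 17.5·11 = 391.5000; (r_i+r_j)·cross = 33.5·391.5000 = 13115.2500
edge 5: (17.5,36.5)→(14,36.5)  cross = 17.5·36.5 − 14·36.5 = 127.7500; (r_i+r_j)·cross = 31.5·127.7500 = 4024.1250
edge 6: (14,36.5)→(1.5,35)  cross = 14·35 − 1.5·36.5 = 435.2500; (r_i+r_j)·cross = 15.5·435.2500 = 6746.3750
edge 7: (1.5,35)→(1.5,24)  cross = 1.5·24 − 1.5·35 = -16.5000; (r_i+r_j)·cross = 3·-16.5000 = -49.5000
Σcross = 782.7500 → A = |Σcross|/2 = 391.3750 mm²
Σ(r_i+r_j)·cross = 23122.0000 → first moment M = |Σ|/6 = 3853.6667
R_c = M/A = 3853.6667/391.3750 = 9.8465 mm
θ = 297° = 5.183628 rad
V = θ·R_c·A = 5.183628·9.8465·391.3750 = 19975.974 mm³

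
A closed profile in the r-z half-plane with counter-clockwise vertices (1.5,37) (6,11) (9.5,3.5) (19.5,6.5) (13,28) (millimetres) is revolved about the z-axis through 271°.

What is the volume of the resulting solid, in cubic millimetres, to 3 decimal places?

Profile (r,z), 5 vertices: (1.5,37) (6,11) (9.5,3.5) (19.5,6.5) (13,28)
edge 0: (1.5,37)→(6,11)  cross = 1.5·11 − 6·37 = -205.5000; (r_i+r_j)·cross = 7.5·-205.5000 = -1541.2500
edge 1: (6,11)→(9.5,3.5)  cross = 6·3.5 − 9.5·11 = -83.5000; (r_i+r_j)·cross = 15.5·-83.5000 = -1294.2500
edge 2: (9.5,3.5)→(19.5,6.5)  cross = 9.5·6.5 − 19.5·3.5 = -6.5000; (r_i+r_j)·cross = 29·-6.5000 = -188.5000
edge 3: (19.5,6.5)→(13,28)  cross = 19.5·28 − 13·6.5 = 461.5000; (r_i+r_j)·cross = 32.5·461.5000 = 14998.7500
edge 4: (13,28)→(1.5,37)  cross = 13·37 − 1.5·28 = 439.0000; (r_i+r_j)·cross = 14.5·439.0000 = 6365.5000
Σcross = 605.0000 → A = |Σcross|/2 = 302.5000 mm²
Σ(r_i+r_j)·cross = 18340.2500 → first moment M = |Σ|/6 = 3056.7083
R_c = M/A = 3056.7083/302.5000 = 10.1048 mm
θ = 271° = 4.729842 rad
V = θ·R_c·A = 4.729842·10.1048·302.5000 = 14457.748 mm³

Volume = 14457.748 mm³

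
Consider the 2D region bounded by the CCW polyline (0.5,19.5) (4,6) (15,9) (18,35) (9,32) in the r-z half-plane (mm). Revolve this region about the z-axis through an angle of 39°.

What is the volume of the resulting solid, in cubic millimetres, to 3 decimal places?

Volume = 2175.647 mm³

Profile (r,z), 5 vertices: (0.5,19.5) (4,6) (15,9) (18,35) (9,32)
edge 0: (0.5,19.5)→(4,6)  cross = 0.5·6 − 4·19.5 = -75.0000; (r_i+r_j)·cross = 4.5·-75.0000 = -337.5000
edge 1: (4,6)→(15,9)  cross = 4·9 − 15·6 = -54.0000; (r_i+r_j)·cross = 19·-54.0000 = -1026.0000
edge 2: (15,9)→(18,35)  cross = 15·35 − 18·9 = 363.0000; (r_i+r_j)·cross = 33·363.0000 = 11979.0000
edge 3: (18,35)→(9,32)  cross = 18·32 − 9·35 = 261.0000; (r_i+r_j)·cross = 27·261.0000 = 7047.0000
edge 4: (9,32)→(0.5,19.5)  cross = 9·19.5 − 0.5·32 = 159.5000; (r_i+r_j)·cross = 9.5·159.5000 = 1515.2500
Σcross = 654.5000 → A = |Σcross|/2 = 327.2500 mm²
Σ(r_i+r_j)·cross = 19177.7500 → first moment M = |Σ|/6 = 3196.2917
R_c = M/A = 3196.2917/327.2500 = 9.7671 mm
θ = 39° = 0.680678 rad
V = θ·R_c·A = 0.680678·9.7671·327.2500 = 2175.647 mm³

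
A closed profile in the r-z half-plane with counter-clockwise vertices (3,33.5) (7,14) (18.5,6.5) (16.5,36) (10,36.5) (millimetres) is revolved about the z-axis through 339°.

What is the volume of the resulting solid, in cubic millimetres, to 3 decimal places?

Profile (r,z), 5 vertices: (3,33.5) (7,14) (18.5,6.5) (16.5,36) (10,36.5)
edge 0: (3,33.5)→(7,14)  cross = 3·14 − 7·33.5 = -192.5000; (r_i+r_j)·cross = 10·-192.5000 = -1925.0000
edge 1: (7,14)→(18.5,6.5)  cross = 7·6.5 − 18.5·14 = -213.5000; (r_i+r_j)·cross = 25.5·-213.5000 = -5444.2500
edge 2: (18.5,6.5)→(16.5,36)  cross = 18.5·36 − 16.5·6.5 = 558.7500; (r_i+r_j)·cross = 35·558.7500 = 19556.2500
edge 3: (16.5,36)→(10,36.5)  cross = 16.5·36.5 − 10·36 = 242.2500; (r_i+r_j)·cross = 26.5·242.2500 = 6419.6250
edge 4: (10,36.5)→(3,33.5)  cross = 10·33.5 − 3·36.5 = 225.5000; (r_i+r_j)·cross = 13·225.5000 = 2931.5000
Σcross = 620.5000 → A = |Σcross|/2 = 310.2500 mm²
Σ(r_i+r_j)·cross = 21538.1250 → first moment M = |Σ|/6 = 3589.6875
R_c = M/A = 3589.6875/310.2500 = 11.5703 mm
θ = 339° = 5.916666 rad
V = θ·R_c·A = 5.916666·11.5703·310.2500 = 21238.983 mm³

Volume = 21238.983 mm³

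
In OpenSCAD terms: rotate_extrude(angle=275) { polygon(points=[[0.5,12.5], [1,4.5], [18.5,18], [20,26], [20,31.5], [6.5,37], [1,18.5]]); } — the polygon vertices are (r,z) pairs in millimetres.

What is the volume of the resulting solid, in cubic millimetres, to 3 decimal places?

Profile (r,z), 7 vertices: (0.5,12.5) (1,4.5) (18.5,18) (20,26) (20,31.5) (6.5,37) (1,18.5)
edge 0: (0.5,12.5)→(1,4.5)  cross = 0.5·4.5 − 1·12.5 = -10.2500; (r_i+r_j)·cross = 1.5·-10.2500 = -15.3750
edge 1: (1,4.5)→(18.5,18)  cross = 1·18 − 18.5·4.5 = -65.2500; (r_i+r_j)·cross = 19.5·-65.2500 = -1272.3750
edge 2: (18.5,18)→(20,26)  cross = 18.5·26 − 20·18 = 121.0000; (r_i+r_j)·cross = 38.5·121.0000 = 4658.5000
edge 3: (20,26)→(20,31.5)  cross = 20·31.5 − 20·26 = 110.0000; (r_i+r_j)·cross = 40·110.0000 = 4400.0000
edge 4: (20,31.5)→(6.5,37)  cross = 20·37 − 6.5·31.5 = 535.2500; (r_i+r_j)·cross = 26.5·535.2500 = 14184.1250
edge 5: (6.5,37)→(1,18.5)  cross = 6.5·18.5 − 1·37 = 83.2500; (r_i+r_j)·cross = 7.5·83.2500 = 624.3750
edge 6: (1,18.5)→(0.5,12.5)  cross = 1·12.5 − 0.5·18.5 = 3.2500; (r_i+r_j)·cross = 1.5·3.2500 = 4.8750
Σcross = 777.2500 → A = |Σcross|/2 = 388.6250 mm²
Σ(r_i+r_j)·cross = 22584.1250 → first moment M = |Σ|/6 = 3764.0208
R_c = M/A = 3764.0208/388.6250 = 9.6855 mm
θ = 275° = 4.799655 rad
V = θ·R_c·A = 4.799655·9.6855·388.6250 = 18066.003 mm³

Volume = 18066.003 mm³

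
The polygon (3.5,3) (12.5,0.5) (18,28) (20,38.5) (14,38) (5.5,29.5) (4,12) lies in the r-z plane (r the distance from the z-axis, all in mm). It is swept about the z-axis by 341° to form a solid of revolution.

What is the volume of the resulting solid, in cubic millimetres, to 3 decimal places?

Volume = 25448.429 mm³

Profile (r,z), 7 vertices: (3.5,3) (12.5,0.5) (18,28) (20,38.5) (14,38) (5.5,29.5) (4,12)
edge 0: (3.5,3)→(12.5,0.5)  cross = 3.5·0.5 − 12.5·3 = -35.7500; (r_i+r_j)·cross = 16·-35.7500 = -572.0000
edge 1: (12.5,0.5)→(18,28)  cross = 12.5·28 − 18·0.5 = 341.0000; (r_i+r_j)·cross = 30.5·341.0000 = 10400.5000
edge 2: (18,28)→(20,38.5)  cross = 18·38.5 − 20·28 = 133.0000; (r_i+r_j)·cross = 38·133.0000 = 5054.0000
edge 3: (20,38.5)→(14,38)  cross = 20·38 − 14·38.5 = 221.0000; (r_i+r_j)·cross = 34·221.0000 = 7514.0000
edge 4: (14,38)→(5.5,29.5)  cross = 14·29.5 − 5.5·38 = 204.0000; (r_i+r_j)·cross = 19.5·204.0000 = 3978.0000
edge 5: (5.5,29.5)→(4,12)  cross = 5.5·12 − 4·29.5 = -52.0000; (r_i+r_j)·cross = 9.5·-52.0000 = -494.0000
edge 6: (4,12)→(3.5,3)  cross = 4·3 − 3.5·12 = -30.0000; (r_i+r_j)·cross = 7.5·-30.0000 = -225.0000
Σcross = 781.2500 → A = |Σcross|/2 = 390.6250 mm²
Σ(r_i+r_j)·cross = 25655.5000 → first moment M = |Σ|/6 = 4275.9167
R_c = M/A = 4275.9167/390.6250 = 10.9463 mm
θ = 341° = 5.951573 rad
V = θ·R_c·A = 5.951573·10.9463·390.6250 = 25448.429 mm³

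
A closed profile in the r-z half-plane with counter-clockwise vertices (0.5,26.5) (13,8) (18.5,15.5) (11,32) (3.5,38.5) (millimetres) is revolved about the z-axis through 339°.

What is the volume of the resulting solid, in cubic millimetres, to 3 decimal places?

Volume = 14134.422 mm³

Profile (r,z), 5 vertices: (0.5,26.5) (13,8) (18.5,15.5) (11,32) (3.5,38.5)
edge 0: (0.5,26.5)→(13,8)  cross = 0.5·8 − 13·26.5 = -340.5000; (r_i+r_j)·cross = 13.5·-340.5000 = -4596.7500
edge 1: (13,8)→(18.5,15.5)  cross = 13·15.5 − 18.5·8 = 53.5000; (r_i+r_j)·cross = 31.5·53.5000 = 1685.2500
edge 2: (18.5,15.5)→(11,32)  cross = 18.5·32 − 11·15.5 = 421.5000; (r_i+r_j)·cross = 29.5·421.5000 = 12434.2500
edge 3: (11,32)→(3.5,38.5)  cross = 11·38.5 − 3.5·32 = 311.5000; (r_i+r_j)·cross = 14.5·311.5000 = 4516.7500
edge 4: (3.5,38.5)→(0.5,26.5)  cross = 3.5·26.5 − 0.5·38.5 = 73.5000; (r_i+r_j)·cross = 4·73.5000 = 294.0000
Σcross = 519.5000 → A = |Σcross|/2 = 259.7500 mm²
Σ(r_i+r_j)·cross = 14333.5000 → first moment M = |Σ|/6 = 2388.9167
R_c = M/A = 2388.9167/259.7500 = 9.1970 mm
θ = 339° = 5.916666 rad
V = θ·R_c·A = 5.916666·9.1970·259.7500 = 14134.422 mm³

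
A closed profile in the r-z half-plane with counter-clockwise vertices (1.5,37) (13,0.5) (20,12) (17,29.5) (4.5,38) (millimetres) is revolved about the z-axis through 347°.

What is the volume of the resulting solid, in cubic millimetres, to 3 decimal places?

Profile (r,z), 5 vertices: (1.5,37) (13,0.5) (20,12) (17,29.5) (4.5,38)
edge 0: (1.5,37)→(13,0.5)  cross = 1.5·0.5 − 13·37 = -480.2500; (r_i+r_j)·cross = 14.5·-480.2500 = -6963.6250
edge 1: (13,0.5)→(20,12)  cross = 13·12 − 20·0.5 = 146.0000; (r_i+r_j)·cross = 33·146.0000 = 4818.0000
edge 2: (20,12)→(17,29.5)  cross = 20·29.5 − 17·12 = 386.0000; (r_i+r_j)·cross = 37·386.0000 = 14282.0000
edge 3: (17,29.5)→(4.5,38)  cross = 17·38 − 4.5·29.5 = 513.2500; (r_i+r_j)·cross = 21.5·513.2500 = 11034.8750
edge 4: (4.5,38)→(1.5,37)  cross = 4.5·37 − 1.5·38 = 109.5000; (r_i+r_j)·cross = 6·109.5000 = 657.0000
Σcross = 674.5000 → A = |Σcross|/2 = 337.2500 mm²
Σ(r_i+r_j)·cross = 23828.2500 → first moment M = |Σ|/6 = 3971.3750
R_c = M/A = 3971.3750/337.2500 = 11.7758 mm
θ = 347° = 6.056293 rad
V = θ·R_c·A = 6.056293·11.7758·337.2500 = 24051.809 mm³

Volume = 24051.809 mm³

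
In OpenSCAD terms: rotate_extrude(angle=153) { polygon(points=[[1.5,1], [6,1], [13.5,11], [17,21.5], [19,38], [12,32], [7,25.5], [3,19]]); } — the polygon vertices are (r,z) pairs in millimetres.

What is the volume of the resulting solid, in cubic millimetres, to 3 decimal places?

Profile (r,z), 8 vertices: (1.5,1) (6,1) (13.5,11) (17,21.5) (19,38) (12,32) (7,25.5) (3,19)
edge 0: (1.5,1)→(6,1)  cross = 1.5·1 − 6·1 = -4.5000; (r_i+r_j)·cross = 7.5·-4.5000 = -33.7500
edge 1: (6,1)→(13.5,11)  cross = 6·11 − 13.5·1 = 52.5000; (r_i+r_j)·cross = 19.5·52.5000 = 1023.7500
edge 2: (13.5,11)→(17,21.5)  cross = 13.5·21.5 − 17·11 = 103.2500; (r_i+r_j)·cross = 30.5·103.2500 = 3149.1250
edge 3: (17,21.5)→(19,38)  cross = 17·38 − 19·21.5 = 237.5000; (r_i+r_j)·cross = 36·237.5000 = 8550.0000
edge 4: (19,38)→(12,32)  cross = 19·32 − 12·38 = 152.0000; (r_i+r_j)·cross = 31·152.0000 = 4712.0000
edge 5: (12,32)→(7,25.5)  cross = 12·25.5 − 7·32 = 82.0000; (r_i+r_j)·cross = 19·82.0000 = 1558.0000
edge 6: (7,25.5)→(3,19)  cross = 7·19 − 3·25.5 = 56.5000; (r_i+r_j)·cross = 10·56.5000 = 565.0000
edge 7: (3,19)→(1.5,1)  cross = 3·1 − 1.5·19 = -25.5000; (r_i+r_j)·cross = 4.5·-25.5000 = -114.7500
Σcross = 653.7500 → A = |Σcross|/2 = 326.8750 mm²
Σ(r_i+r_j)·cross = 19409.3750 → first moment M = |Σ|/6 = 3234.8958
R_c = M/A = 3234.8958/326.8750 = 9.8964 mm
θ = 153° = 2.670354 rad
V = θ·R_c·A = 2.670354·9.8964·326.8750 = 8638.316 mm³

Volume = 8638.316 mm³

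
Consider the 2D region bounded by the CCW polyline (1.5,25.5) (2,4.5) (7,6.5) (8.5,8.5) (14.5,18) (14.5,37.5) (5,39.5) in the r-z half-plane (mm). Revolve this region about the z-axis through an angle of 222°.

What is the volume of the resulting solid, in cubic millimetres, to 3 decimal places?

Profile (r,z), 7 vertices: (1.5,25.5) (2,4.5) (7,6.5) (8.5,8.5) (14.5,18) (14.5,37.5) (5,39.5)
edge 0: (1.5,25.5)→(2,4.5)  cross = 1.5·4.5 − 2·25.5 = -44.2500; (r_i+r_j)·cross = 3.5·-44.2500 = -154.8750
edge 1: (2,4.5)→(7,6.5)  cross = 2·6.5 − 7·4.5 = -18.5000; (r_i+r_j)·cross = 9·-18.5000 = -166.5000
edge 2: (7,6.5)→(8.5,8.5)  cross = 7·8.5 − 8.5·6.5 = 4.2500; (r_i+r_j)·cross = 15.5·4.2500 = 65.8750
edge 3: (8.5,8.5)→(14.5,18)  cross = 8.5·18 − 14.5·8.5 = 29.7500; (r_i+r_j)·cross = 23·29.7500 = 684.2500
edge 4: (14.5,18)→(14.5,37.5)  cross = 14.5·37.5 − 14.5·18 = 282.7500; (r_i+r_j)·cross = 29·282.7500 = 8199.7500
edge 5: (14.5,37.5)→(5,39.5)  cross = 14.5·39.5 − 5·37.5 = 385.2500; (r_i+r_j)·cross = 19.5·385.2500 = 7512.3750
edge 6: (5,39.5)→(1.5,25.5)  cross = 5·25.5 − 1.5·39.5 = 68.2500; (r_i+r_j)·cross = 6.5·68.2500 = 443.6250
Σcross = 707.5000 → A = |Σcross|/2 = 353.7500 mm²
Σ(r_i+r_j)·cross = 16584.5000 → first moment M = |Σ|/6 = 2764.0833
R_c = M/A = 2764.0833/353.7500 = 7.8137 mm
θ = 222° = 3.874631 rad
V = θ·R_c·A = 3.874631·7.8137·353.7500 = 10709.803 mm³

Volume = 10709.803 mm³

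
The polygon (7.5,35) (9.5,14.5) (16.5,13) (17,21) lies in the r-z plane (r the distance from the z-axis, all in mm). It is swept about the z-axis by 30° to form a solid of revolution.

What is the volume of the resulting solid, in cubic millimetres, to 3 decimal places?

Volume = 707.709 mm³

Profile (r,z), 4 vertices: (7.5,35) (9.5,14.5) (16.5,13) (17,21)
edge 0: (7.5,35)→(9.5,14.5)  cross = 7.5·14.5 − 9.5·35 = -223.7500; (r_i+r_j)·cross = 17·-223.7500 = -3803.7500
edge 1: (9.5,14.5)→(16.5,13)  cross = 9.5·13 − 16.5·14.5 = -115.7500; (r_i+r_j)·cross = 26·-115.7500 = -3009.5000
edge 2: (16.5,13)→(17,21)  cross = 16.5·21 − 17·13 = 125.5000; (r_i+r_j)·cross = 33.5·125.5000 = 4204.2500
edge 3: (17,21)→(7.5,35)  cross = 17·35 − 7.5·21 = 437.5000; (r_i+r_j)·cross = 24.5·437.5000 = 10718.7500
Σcross = 223.5000 → A = |Σcross|/2 = 111.7500 mm²
Σ(r_i+r_j)·cross = 8109.7500 → first moment M = |Σ|/6 = 1351.6250
R_c = M/A = 1351.6250/111.7500 = 12.0951 mm
θ = 30° = 0.523599 rad
V = θ·R_c·A = 0.523599·12.0951·111.7500 = 707.709 mm³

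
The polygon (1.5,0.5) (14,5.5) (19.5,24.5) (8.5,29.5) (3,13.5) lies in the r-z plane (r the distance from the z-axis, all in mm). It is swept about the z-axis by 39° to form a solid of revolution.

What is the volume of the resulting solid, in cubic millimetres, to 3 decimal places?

Volume = 2088.605 mm³

Profile (r,z), 5 vertices: (1.5,0.5) (14,5.5) (19.5,24.5) (8.5,29.5) (3,13.5)
edge 0: (1.5,0.5)→(14,5.5)  cross = 1.5·5.5 − 14·0.5 = 1.2500; (r_i+r_j)·cross = 15.5·1.2500 = 19.3750
edge 1: (14,5.5)→(19.5,24.5)  cross = 14·24.5 − 19.5·5.5 = 235.7500; (r_i+r_j)·cross = 33.5·235.7500 = 7897.6250
edge 2: (19.5,24.5)→(8.5,29.5)  cross = 19.5·29.5 − 8.5·24.5 = 367.0000; (r_i+r_j)·cross = 28·367.0000 = 10276.0000
edge 3: (8.5,29.5)→(3,13.5)  cross = 8.5·13.5 − 3·29.5 = 26.2500; (r_i+r_j)·cross = 11.5·26.2500 = 301.8750
edge 4: (3,13.5)→(1.5,0.5)  cross = 3·0.5 − 1.5·13.5 = -18.7500; (r_i+r_j)·cross = 4.5·-18.7500 = -84.3750
Σcross = 611.5000 → A = |Σcross|/2 = 305.7500 mm²
Σ(r_i+r_j)·cross = 18410.5000 → first moment M = |Σ|/6 = 3068.4167
R_c = M/A = 3068.4167/305.7500 = 10.0357 mm
θ = 39° = 0.680678 rad
V = θ·R_c·A = 0.680678·10.0357·305.7500 = 2088.605 mm³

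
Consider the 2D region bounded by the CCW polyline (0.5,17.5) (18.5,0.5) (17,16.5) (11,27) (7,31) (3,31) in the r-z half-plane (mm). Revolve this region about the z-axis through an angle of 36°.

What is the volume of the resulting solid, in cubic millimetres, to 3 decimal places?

Volume = 1703.123 mm³

Profile (r,z), 6 vertices: (0.5,17.5) (18.5,0.5) (17,16.5) (11,27) (7,31) (3,31)
edge 0: (0.5,17.5)→(18.5,0.5)  cross = 0.5·0.5 − 18.5·17.5 = -323.5000; (r_i+r_j)·cross = 19·-323.5000 = -6146.5000
edge 1: (18.5,0.5)→(17,16.5)  cross = 18.5·16.5 − 17·0.5 = 296.7500; (r_i+r_j)·cross = 35.5·296.7500 = 10534.6250
edge 2: (17,16.5)→(11,27)  cross = 17·27 − 11·16.5 = 277.5000; (r_i+r_j)·cross = 28·277.5000 = 7770.0000
edge 3: (11,27)→(7,31)  cross = 11·31 − 7·27 = 152.0000; (r_i+r_j)·cross = 18·152.0000 = 2736.0000
edge 4: (7,31)→(3,31)  cross = 7·31 − 3·31 = 124.0000; (r_i+r_j)·cross = 10·124.0000 = 1240.0000
edge 5: (3,31)→(0.5,17.5)  cross = 3·17.5 − 0.5·31 = 37.0000; (r_i+r_j)·cross = 3.5·37.0000 = 129.5000
Σcross = 563.7500 → A = |Σcross|/2 = 281.8750 mm²
Σ(r_i+r_j)·cross = 16263.6250 → first moment M = |Σ|/6 = 2710.6042
R_c = M/A = 2710.6042/281.8750 = 9.6163 mm
θ = 36° = 0.628319 rad
V = θ·R_c·A = 0.628319·9.6163·281.8750 = 1703.123 mm³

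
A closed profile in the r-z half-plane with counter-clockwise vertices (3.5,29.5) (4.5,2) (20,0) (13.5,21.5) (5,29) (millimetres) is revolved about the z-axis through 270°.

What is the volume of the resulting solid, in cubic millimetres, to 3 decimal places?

Profile (r,z), 5 vertices: (3.5,29.5) (4.5,2) (20,0) (13.5,21.5) (5,29)
edge 0: (3.5,29.5)→(4.5,2)  cross = 3.5·2 − 4.5·29.5 = -125.7500; (r_i+r_j)·cross = 8·-125.7500 = -1006.0000
edge 1: (4.5,2)→(20,0)  cross = 4.5·0 − 20·2 = -40.0000; (r_i+r_j)·cross = 24.5·-40.0000 = -980.0000
edge 2: (20,0)→(13.5,21.5)  cross = 20·21.5 − 13.5·0 = 430.0000; (r_i+r_j)·cross = 33.5·430.0000 = 14405.0000
edge 3: (13.5,21.5)→(5,29)  cross = 13.5·29 − 5·21.5 = 284.0000; (r_i+r_j)·cross = 18.5·284.0000 = 5254.0000
edge 4: (5,29)→(3.5,29.5)  cross = 5·29.5 − 3.5·29 = 46.0000; (r_i+r_j)·cross = 8.5·46.0000 = 391.0000
Σcross = 594.2500 → A = |Σcross|/2 = 297.1250 mm²
Σ(r_i+r_j)·cross = 18064.0000 → first moment M = |Σ|/6 = 3010.6667
R_c = M/A = 3010.6667/297.1250 = 10.1327 mm
θ = 270° = 4.712389 rad
V = θ·R_c·A = 4.712389·10.1327·297.1250 = 14187.432 mm³

Volume = 14187.432 mm³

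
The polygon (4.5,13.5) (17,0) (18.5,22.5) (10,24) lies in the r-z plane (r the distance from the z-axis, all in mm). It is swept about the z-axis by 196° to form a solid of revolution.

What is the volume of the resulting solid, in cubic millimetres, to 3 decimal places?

Volume = 8710.327 mm³

Profile (r,z), 4 vertices: (4.5,13.5) (17,0) (18.5,22.5) (10,24)
edge 0: (4.5,13.5)→(17,0)  cross = 4.5·0 − 17·13.5 = -229.5000; (r_i+r_j)·cross = 21.5·-229.5000 = -4934.2500
edge 1: (17,0)→(18.5,22.5)  cross = 17·22.5 − 18.5·0 = 382.5000; (r_i+r_j)·cross = 35.5·382.5000 = 13578.7500
edge 2: (18.5,22.5)→(10,24)  cross = 18.5·24 − 10·22.5 = 219.0000; (r_i+r_j)·cross = 28.5·219.0000 = 6241.5000
edge 3: (10,24)→(4.5,13.5)  cross = 10·13.5 − 4.5·24 = 27.0000; (r_i+r_j)·cross = 14.5·27.0000 = 391.5000
Σcross = 399.0000 → A = |Σcross|/2 = 199.5000 mm²
Σ(r_i+r_j)·cross = 15277.5000 → first moment M = |Σ|/6 = 2546.2500
R_c = M/A = 2546.2500/199.5000 = 12.7632 mm
θ = 196° = 3.420845 rad
V = θ·R_c·A = 3.420845·12.7632·199.5000 = 8710.327 mm³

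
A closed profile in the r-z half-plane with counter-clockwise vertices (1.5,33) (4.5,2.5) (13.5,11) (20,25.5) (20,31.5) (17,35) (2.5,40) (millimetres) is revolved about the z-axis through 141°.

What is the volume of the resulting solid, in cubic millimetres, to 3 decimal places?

Profile (r,z), 7 vertices: (1.5,33) (4.5,2.5) (13.5,11) (20,25.5) (20,31.5) (17,35) (2.5,40)
edge 0: (1.5,33)→(4.5,2.5)  cross = 1.5·2.5 − 4.5·33 = -144.7500; (r_i+r_j)·cross = 6·-144.7500 = -868.5000
edge 1: (4.5,2.5)→(13.5,11)  cross = 4.5·11 − 13.5·2.5 = 15.7500; (r_i+r_j)·cross = 18·15.7500 = 283.5000
edge 2: (13.5,11)→(20,25.5)  cross = 13.5·25.5 − 20·11 = 124.2500; (r_i+r_j)·cross = 33.5·124.2500 = 4162.3750
edge 3: (20,25.5)→(20,31.5)  cross = 20·31.5 − 20·25.5 = 120.0000; (r_i+r_j)·cross = 40·120.0000 = 4800.0000
edge 4: (20,31.5)→(17,35)  cross = 20·35 − 17·31.5 = 164.5000; (r_i+r_j)·cross = 37·164.5000 = 6086.5000
edge 5: (17,35)→(2.5,40)  cross = 17·40 − 2.5·35 = 592.5000; (r_i+r_j)·cross = 19.5·592.5000 = 11553.7500
edge 6: (2.5,40)→(1.5,33)  cross = 2.5·33 − 1.5·40 = 22.5000; (r_i+r_j)·cross = 4·22.5000 = 90.0000
Σcross = 894.7500 → A = |Σcross|/2 = 447.3750 mm²
Σ(r_i+r_j)·cross = 26107.6250 → first moment M = |Σ|/6 = 4351.2708
R_c = M/A = 4351.2708/447.3750 = 9.7262 mm
θ = 141° = 2.460914 rad
V = θ·R_c·A = 2.460914·9.7262·447.3750 = 10708.104 mm³

Volume = 10708.104 mm³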